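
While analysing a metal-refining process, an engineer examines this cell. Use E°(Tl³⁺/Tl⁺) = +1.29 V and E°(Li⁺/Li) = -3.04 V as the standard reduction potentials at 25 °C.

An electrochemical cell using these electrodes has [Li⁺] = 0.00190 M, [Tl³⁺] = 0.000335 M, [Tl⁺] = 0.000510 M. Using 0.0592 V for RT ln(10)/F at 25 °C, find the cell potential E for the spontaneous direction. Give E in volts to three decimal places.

Tl³⁺/Tl⁺ is the cathode (higher E°), Li⁺/Li the anode: E°cell = +1.29 − (-3.04) = +4.33 V, n = 2.
Overall: Tl³⁺(aq) + 2 Li(s) → Tl⁺(aq) + 2 Li⁺(aq)
Q = [Tl⁺]·[Li⁺]^2 / ([Tl³⁺]); log Q = -5.260.
E = E° − (0.0592/n) log Q = +4.33 − (0.0592/2)(-5.260) = +4.486 V.

+4.486 V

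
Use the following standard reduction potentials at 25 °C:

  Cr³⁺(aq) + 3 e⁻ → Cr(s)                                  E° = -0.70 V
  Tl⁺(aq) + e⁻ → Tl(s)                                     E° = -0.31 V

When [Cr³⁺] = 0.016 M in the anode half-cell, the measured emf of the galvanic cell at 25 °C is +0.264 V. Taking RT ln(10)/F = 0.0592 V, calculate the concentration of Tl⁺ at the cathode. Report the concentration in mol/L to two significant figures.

0.0019 M

Tl⁺/Tl is the cathode, Cr³⁺/Cr the anode: E°cell = +0.39 V, n = 3.
Overall reaction: 3 Tl⁺(aq) + Cr(s) → 3 Tl(s) + Cr³⁺(aq); Q = [Cr³⁺]^1/[Tl⁺]^3.
From E = E° − (0.0592/n) log Q: log Q = (E° − E)·n/0.0592 = (+0.39 − (+0.264))·3/0.0592 = 6.3851.
So 3·log[Tl⁺] = 1·log(0.016) − log Q = -1.7959 − (6.3851) = -8.1810; log[Tl⁺] = -8.1810 / 3 = -2.7270; [Tl⁺] = 10^(-2.7270) ≈ 0.0019 M.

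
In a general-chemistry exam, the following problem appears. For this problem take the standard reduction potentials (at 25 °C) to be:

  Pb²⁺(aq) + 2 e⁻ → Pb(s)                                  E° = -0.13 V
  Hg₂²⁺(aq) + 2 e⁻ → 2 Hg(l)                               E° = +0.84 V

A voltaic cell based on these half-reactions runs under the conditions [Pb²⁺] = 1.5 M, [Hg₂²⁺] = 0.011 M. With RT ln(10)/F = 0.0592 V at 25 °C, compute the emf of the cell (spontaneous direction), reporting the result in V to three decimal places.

Hg₂²⁺/Hg is the cathode (higher E°), Pb²⁺/Pb the anode: E°cell = +0.84 − (-0.13) = +0.97 V, n = 2.
Overall: Hg₂²⁺(aq) + Pb(s) → 2 Hg(l) + Pb²⁺(aq)
Q = [Pb²⁺] / ([Hg₂²⁺]); log Q = 2.135.
E = E° − (0.0592/n) log Q = +0.97 − (0.0592/2)(2.135) = +0.907 V.

+0.907 V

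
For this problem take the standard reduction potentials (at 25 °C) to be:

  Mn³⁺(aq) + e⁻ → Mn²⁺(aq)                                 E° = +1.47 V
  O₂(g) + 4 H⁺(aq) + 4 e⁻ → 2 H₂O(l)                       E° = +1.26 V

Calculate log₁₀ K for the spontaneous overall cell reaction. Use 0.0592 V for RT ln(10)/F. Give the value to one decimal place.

Cathode: Mn³⁺/Mn²⁺; anode: O₂/H₂O. E°cell = +0.21 V, n = 4.
log K = nE°cell / 0.0592 = (4)(+0.21) / 0.0592 = 14.2.

14.2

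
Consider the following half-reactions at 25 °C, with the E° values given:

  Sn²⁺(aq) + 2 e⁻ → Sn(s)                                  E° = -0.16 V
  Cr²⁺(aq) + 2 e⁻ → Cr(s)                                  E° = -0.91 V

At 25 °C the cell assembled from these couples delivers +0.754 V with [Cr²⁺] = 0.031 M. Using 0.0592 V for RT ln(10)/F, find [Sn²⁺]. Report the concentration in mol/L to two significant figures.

Sn²⁺/Sn is the cathode, Cr²⁺/Cr the anode: E°cell = +0.75 V, n = 2.
Overall reaction: Sn²⁺(aq) + Cr(s) → Sn(s) + Cr²⁺(aq); Q = [Cr²⁺]^1/[Sn²⁺]^1.
From E = E° − (0.0592/n) log Q: log Q = (E° − E)·n/0.0592 = (+0.75 − (+0.754))·2/0.0592 = -0.1351.
So 1·log[Sn²⁺] = 1·log(0.031) − log Q = -1.5086 − (-0.1351) = -1.3735; [Sn²⁺] = 10^(-1.3735) ≈ 0.042 M.

0.042 M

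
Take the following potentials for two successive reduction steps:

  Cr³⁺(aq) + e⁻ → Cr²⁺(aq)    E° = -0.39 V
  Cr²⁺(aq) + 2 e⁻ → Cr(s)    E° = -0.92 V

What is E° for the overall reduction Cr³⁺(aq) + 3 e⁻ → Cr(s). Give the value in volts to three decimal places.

-0.743 V

Standard free energies of sequential steps add: ΔG°₃ = ΔG°₁ + ΔG°₂, so n₃E°₃ = n₁E°₁ + n₂E°₂.
E°₃ = (1×-0.39 + 2×-0.92) / 3 = (-2.230) / 3 = -0.743 V.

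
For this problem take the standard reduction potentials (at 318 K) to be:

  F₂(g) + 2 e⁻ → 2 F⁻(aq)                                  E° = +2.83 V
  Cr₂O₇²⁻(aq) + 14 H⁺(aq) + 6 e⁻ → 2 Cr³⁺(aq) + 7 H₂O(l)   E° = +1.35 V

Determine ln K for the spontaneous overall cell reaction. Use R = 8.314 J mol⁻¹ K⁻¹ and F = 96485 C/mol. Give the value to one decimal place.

Cathode: F₂/F⁻; anode: Cr₂O₇²⁻/Cr³⁺. E°cell = (+2.83) − (+1.35) = +1.48 V, with n = 6.
ΔG° = −nFE° = −RT ln K, so ln K = nFE°/(RT) = (6)(96485)(+1.48) / ((8.314)(318)) = 324.068.

324.1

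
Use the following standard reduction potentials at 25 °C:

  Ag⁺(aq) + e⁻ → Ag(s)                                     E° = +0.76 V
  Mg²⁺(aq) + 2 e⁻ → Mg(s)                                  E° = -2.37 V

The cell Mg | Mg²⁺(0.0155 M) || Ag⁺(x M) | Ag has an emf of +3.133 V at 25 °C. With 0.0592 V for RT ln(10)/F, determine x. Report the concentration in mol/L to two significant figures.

0.14 M

Ag⁺/Ag is the cathode, Mg²⁺/Mg the anode: E°cell = +3.13 V, n = 2.
Overall reaction: 2 Ag⁺(aq) + Mg(s) → 2 Ag(s) + Mg²⁺(aq); Q = [Mg²⁺]^1/[Ag⁺]^2.
From E = E° − (0.0592/n) log Q: log Q = (E° − E)·n/0.0592 = (+3.13 − (+3.133))·2/0.0592 = -0.1014.
So 2·log[Ag⁺] = 1·log(0.0155) − log Q = -1.8097 − (-0.1014) = -1.7083; log[Ag⁺] = -1.7083 / 2 = -0.8541; [Ag⁺] = 10^(-0.8541) ≈ 0.14 M.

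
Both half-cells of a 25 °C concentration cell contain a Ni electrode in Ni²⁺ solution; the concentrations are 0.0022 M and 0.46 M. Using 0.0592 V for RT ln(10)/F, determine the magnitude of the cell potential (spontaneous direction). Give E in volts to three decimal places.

For a concentration cell E°cell = 0. The 0.46 M side is the cathode (reduction is favoured where [Ni²⁺] is higher).
With n = 2, E = −(0.0592/2) log([Ni²⁺]ₐₙ/[Ni²⁺]꜀ₐₜ) = −(0.0592/2) log(0.0022/0.46) = −(0.0592/2)(-2.320) = +0.069 V.

+0.069 V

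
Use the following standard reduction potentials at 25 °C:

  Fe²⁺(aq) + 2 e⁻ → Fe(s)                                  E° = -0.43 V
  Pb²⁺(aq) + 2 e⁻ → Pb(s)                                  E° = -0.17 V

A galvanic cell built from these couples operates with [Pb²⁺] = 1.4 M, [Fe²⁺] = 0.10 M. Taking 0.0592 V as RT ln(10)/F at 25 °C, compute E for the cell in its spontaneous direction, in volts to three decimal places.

+0.294 V

Pb²⁺/Pb is the cathode (higher E°), Fe²⁺/Fe the anode: E°cell = -0.17 − (-0.43) = +0.26 V, n = 2.
Overall: Pb²⁺(aq) + Fe(s) → Pb(s) + Fe²⁺(aq)
Q = [Fe²⁺] / ([Pb²⁺]); log Q = -1.146.
E = E° − (0.0592/n) log Q = +0.26 − (0.0592/2)(-1.146) = +0.294 V.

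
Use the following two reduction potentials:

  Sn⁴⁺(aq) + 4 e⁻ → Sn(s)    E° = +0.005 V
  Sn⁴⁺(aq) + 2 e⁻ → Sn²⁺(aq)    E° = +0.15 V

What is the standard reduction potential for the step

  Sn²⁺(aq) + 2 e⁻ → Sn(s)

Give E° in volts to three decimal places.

-0.140 V

Sequential free energies add, so n₃E°₃ = n₁E°₁ + n₂E°₂.
With n₃ = 4, and the known step contributing 2×(+0.15) V, the unknown satisfies 2·E° = 4×(+0.005) − 2×(+0.15) = -0.280.
E° = -0.280 / 2 = -0.140 V.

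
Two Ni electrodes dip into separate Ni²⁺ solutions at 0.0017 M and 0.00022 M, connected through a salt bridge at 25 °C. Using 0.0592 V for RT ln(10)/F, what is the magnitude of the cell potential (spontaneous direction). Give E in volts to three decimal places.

+0.026 V

For a concentration cell E°cell = 0. The 0.0017 M side is the cathode (reduction is favoured where [Ni²⁺] is higher).
With n = 2, E = −(0.0592/2) log([Ni²⁺]ₐₙ/[Ni²⁺]꜀ₐₜ) = −(0.0592/2) log(0.00022/0.0017) = −(0.0592/2)(-0.888) = +0.026 V.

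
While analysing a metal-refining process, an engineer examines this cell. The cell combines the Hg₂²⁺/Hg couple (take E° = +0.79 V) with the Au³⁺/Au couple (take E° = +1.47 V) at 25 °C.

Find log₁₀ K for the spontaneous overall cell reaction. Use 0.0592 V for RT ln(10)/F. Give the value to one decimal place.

68.9

Cathode: Au³⁺/Au; anode: Hg₂²⁺/Hg. E°cell = +0.68 V, n = 6.
log K = nE°cell / 0.0592 = (6)(+0.68) / 0.0592 = 68.9.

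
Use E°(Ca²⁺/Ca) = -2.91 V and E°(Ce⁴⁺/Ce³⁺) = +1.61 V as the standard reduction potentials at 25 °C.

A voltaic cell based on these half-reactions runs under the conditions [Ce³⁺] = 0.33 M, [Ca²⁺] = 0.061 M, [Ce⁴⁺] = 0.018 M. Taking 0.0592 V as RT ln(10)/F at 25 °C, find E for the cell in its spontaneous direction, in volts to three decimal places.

Ce⁴⁺/Ce³⁺ is the cathode (higher E°), Ca²⁺/Ca the anode: E°cell = +1.61 − (-2.91) = +4.52 V, n = 2.
Overall: 2 Ce⁴⁺(aq) + Ca(s) → 2 Ce³⁺(aq) + Ca²⁺(aq)
Q = [Ce³⁺]^2·[Ca²⁺] / ([Ce⁴⁺]^2); log Q = 1.312.
E = E° − (0.0592/n) log Q = +4.52 − (0.0592/2)(1.312) = +4.481 V.

+4.481 V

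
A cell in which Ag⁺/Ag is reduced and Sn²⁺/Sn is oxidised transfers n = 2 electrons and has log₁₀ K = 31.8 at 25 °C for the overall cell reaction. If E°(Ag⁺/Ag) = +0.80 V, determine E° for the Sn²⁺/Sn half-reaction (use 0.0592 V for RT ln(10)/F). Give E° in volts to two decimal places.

-0.14 V

E°cell = (0.0592/n)·log K = (0.0592/2)(31.8) = +0.941 V.
Since Ag⁺/Ag is the cathode and Sn²⁺/Sn the anode, E°cell = E°(Ag⁺/Ag) − E°(Sn²⁺/Sn).
So E°(Sn²⁺/Sn) = E°(Ag⁺/Ag) − E°cell = (+0.80) − (+0.941) = -0.14 V.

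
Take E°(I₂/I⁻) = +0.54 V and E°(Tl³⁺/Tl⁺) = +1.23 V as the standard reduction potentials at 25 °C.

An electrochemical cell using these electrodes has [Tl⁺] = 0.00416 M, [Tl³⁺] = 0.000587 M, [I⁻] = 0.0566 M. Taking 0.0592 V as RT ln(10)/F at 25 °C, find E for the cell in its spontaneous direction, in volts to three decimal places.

+0.591 V

Tl³⁺/Tl⁺ is the cathode (higher E°), I₂/I⁻ the anode: E°cell = +1.23 − (+0.54) = +0.69 V, n = 2.
Overall: Tl³⁺(aq) + 2 I⁻(aq) → Tl⁺(aq) + I₂(s)
Q = [Tl⁺] / ([Tl³⁺]·[I⁻]^2); log Q = 3.345.
E = E° − (0.0592/n) log Q = +0.69 − (0.0592/2)(3.345) = +0.591 V.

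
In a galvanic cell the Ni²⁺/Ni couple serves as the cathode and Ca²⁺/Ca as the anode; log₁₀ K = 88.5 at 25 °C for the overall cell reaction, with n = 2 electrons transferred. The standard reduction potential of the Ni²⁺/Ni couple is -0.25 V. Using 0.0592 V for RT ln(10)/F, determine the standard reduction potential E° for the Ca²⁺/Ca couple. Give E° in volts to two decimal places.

E°cell = (0.0592/n)·log K = (0.0592/2)(88.5) = +2.620 V.
Since Ni²⁺/Ni is the cathode and Ca²⁺/Ca the anode, E°cell = E°(Ni²⁺/Ni) − E°(Ca²⁺/Ca).
So E°(Ca²⁺/Ca) = E°(Ni²⁺/Ni) − E°cell = (-0.25) − (+2.620) = -2.87 V.

-2.87 V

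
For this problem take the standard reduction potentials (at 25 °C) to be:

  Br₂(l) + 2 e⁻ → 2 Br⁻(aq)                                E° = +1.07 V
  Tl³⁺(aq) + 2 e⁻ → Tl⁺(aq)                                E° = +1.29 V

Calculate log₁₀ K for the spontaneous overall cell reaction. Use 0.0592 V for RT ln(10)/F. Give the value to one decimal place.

Cathode: Tl³⁺/Tl⁺; anode: Br₂/Br⁻. E°cell = +0.22 V, n = 2.
log K = nE°cell / 0.0592 = (2)(+0.22) / 0.0592 = 7.4.

7.4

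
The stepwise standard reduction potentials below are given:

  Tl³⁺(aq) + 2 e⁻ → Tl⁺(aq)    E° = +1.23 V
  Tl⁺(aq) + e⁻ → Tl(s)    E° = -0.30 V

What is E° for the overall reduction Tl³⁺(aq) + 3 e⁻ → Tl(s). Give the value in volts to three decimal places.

+0.720 V

Standard free energies of sequential steps add: ΔG°₃ = ΔG°₁ + ΔG°₂, so n₃E°₃ = n₁E°₁ + n₂E°₂.
E°₃ = (2×+1.23 + 1×-0.30) / 3 = (+2.160) / 3 = +0.720 V.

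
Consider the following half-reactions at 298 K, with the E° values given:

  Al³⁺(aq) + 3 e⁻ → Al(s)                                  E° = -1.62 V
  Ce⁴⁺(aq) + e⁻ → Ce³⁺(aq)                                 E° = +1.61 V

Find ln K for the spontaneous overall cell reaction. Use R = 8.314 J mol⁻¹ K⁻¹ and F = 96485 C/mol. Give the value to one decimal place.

377.4

Cathode: Ce⁴⁺/Ce³⁺; anode: Al³⁺/Al. E°cell = (+1.61) − (-1.62) = +3.23 V, with n = 3.
ΔG° = −nFE° = −RT ln K, so ln K = nFE°/(RT) = (3)(96485)(+3.23) / ((8.314)(298)) = 377.361.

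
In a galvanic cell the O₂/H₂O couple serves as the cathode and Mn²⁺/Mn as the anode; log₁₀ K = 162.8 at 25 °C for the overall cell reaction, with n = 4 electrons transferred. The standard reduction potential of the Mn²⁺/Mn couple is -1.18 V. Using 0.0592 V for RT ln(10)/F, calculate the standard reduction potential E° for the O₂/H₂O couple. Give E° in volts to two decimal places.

+1.23 V

E°cell = (0.0592/n)·log K = (0.0592/4)(162.8) = +2.409 V.
Since O₂/H₂O is the cathode and Mn²⁺/Mn the anode, E°cell = E°(O₂/H₂O) − E°(Mn²⁺/Mn).
So E°(O₂/H₂O) = E°cell + E°(Mn²⁺/Mn) = +2.409 + (-1.18) = +1.23 V.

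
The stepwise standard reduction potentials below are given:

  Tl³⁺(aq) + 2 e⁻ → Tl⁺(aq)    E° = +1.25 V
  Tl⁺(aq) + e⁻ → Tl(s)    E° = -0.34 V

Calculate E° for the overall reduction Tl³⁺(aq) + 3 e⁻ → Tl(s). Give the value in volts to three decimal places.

Adding the free-energy changes (−nFE°) of the two steps gives −n₃FE°₃ = −n₁FE°₁ − n₂FE°₂.
E°₃ = (2×+1.25 + 1×-0.34) / 3 = (+2.160) / 3 = +0.720 V.
Simply averaging or adding the two E° values would be wrong; the electron-weighted sum is required.

+0.720 V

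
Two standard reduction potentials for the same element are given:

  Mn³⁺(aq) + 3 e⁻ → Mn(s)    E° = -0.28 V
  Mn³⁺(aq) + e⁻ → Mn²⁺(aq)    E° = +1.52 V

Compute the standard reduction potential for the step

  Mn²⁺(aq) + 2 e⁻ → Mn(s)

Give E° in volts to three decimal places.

Sequential free energies add, so n₃E°₃ = n₁E°₁ + n₂E°₂.
With n₃ = 3, and the known step contributing 1×(+1.52) V, the unknown satisfies 2·E° = 3×(-0.28) − 1×(+1.52) = -2.360.
E° = -2.360 / 2 = -1.180 V.

-1.180 V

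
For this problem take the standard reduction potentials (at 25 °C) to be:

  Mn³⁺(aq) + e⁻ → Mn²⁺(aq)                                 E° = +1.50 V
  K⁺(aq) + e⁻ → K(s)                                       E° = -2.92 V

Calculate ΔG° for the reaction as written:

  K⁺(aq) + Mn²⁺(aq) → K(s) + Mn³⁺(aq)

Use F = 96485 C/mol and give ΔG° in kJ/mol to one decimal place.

+426.5 kJ/mol

As written, K⁺/K is reduced (cathode) and Mn³⁺/Mn²⁺ is oxidised (anode), so E°cell = (-2.92) − (+1.50) = -4.42 V.
Balancing electrons gives n = 1.
ΔG° = −nFE° = −(1)(96485)(-4.42) = 426,464 J = +426.5 kJ/mol.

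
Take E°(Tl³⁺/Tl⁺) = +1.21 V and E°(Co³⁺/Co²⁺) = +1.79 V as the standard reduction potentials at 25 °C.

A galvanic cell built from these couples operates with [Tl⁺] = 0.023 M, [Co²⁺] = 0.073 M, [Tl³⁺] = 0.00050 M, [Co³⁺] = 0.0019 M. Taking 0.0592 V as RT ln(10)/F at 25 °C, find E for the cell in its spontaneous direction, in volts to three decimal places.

+0.535 V

Co³⁺/Co²⁺ is the cathode (higher E°), Tl³⁺/Tl⁺ the anode: E°cell = +1.79 − (+1.21) = +0.58 V, n = 2.
Overall: 2 Co³⁺(aq) + Tl⁺(aq) → 2 Co²⁺(aq) + Tl³⁺(aq)
Q = [Co²⁺]^2·[Tl³⁺] / ([Co³⁺]^2·[Tl⁺]); log Q = 1.506.
E = E° − (0.0592/n) log Q = +0.58 − (0.0592/2)(1.506) = +0.535 V.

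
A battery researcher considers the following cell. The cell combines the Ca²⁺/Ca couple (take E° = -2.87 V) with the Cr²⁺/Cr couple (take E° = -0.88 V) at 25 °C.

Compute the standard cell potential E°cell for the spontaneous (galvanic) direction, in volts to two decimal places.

+1.99 V

The Cr²⁺/Cr couple has the higher reduction potential, so it is the cathode; Ca²⁺/Ca is oxidised at the anode.
E°cell = E°(cathode) − E°(anode) = (-0.88) − (-2.87) = +1.99 V.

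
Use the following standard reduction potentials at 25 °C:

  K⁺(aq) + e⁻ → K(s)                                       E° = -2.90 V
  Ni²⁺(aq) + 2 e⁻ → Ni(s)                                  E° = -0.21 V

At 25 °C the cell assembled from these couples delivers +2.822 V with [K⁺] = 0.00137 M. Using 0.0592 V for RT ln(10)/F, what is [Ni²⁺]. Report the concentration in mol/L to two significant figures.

0.054 M

Ni²⁺/Ni is the cathode, K⁺/K the anode: E°cell = +2.69 V, n = 2.
Overall reaction: Ni²⁺(aq) + 2 K(s) → Ni(s) + 2 K⁺(aq); Q = [K⁺]^2/[Ni²⁺]^1.
From E = E° − (0.0592/n) log Q: log Q = (E° − E)·n/0.0592 = (+2.69 − (+2.822))·2/0.0592 = -4.4595.
So 1·log[Ni²⁺] = 2·log(0.00137) − log Q = -5.7266 − (-4.4595) = -1.2671; [Ni²⁺] = 10^(-1.2671) ≈ 0.054 M.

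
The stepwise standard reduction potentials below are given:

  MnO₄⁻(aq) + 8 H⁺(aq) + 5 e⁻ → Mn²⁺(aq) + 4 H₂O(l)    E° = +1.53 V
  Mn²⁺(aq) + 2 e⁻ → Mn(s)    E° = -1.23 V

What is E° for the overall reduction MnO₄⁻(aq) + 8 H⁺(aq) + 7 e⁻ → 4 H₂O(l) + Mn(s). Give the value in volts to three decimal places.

Since ΔG° = −nFE° is additive over sequential reductions, n₃E°₃ = n₁E°₁ + n₂E°₂.
E°₃ = (5×+1.53 + 2×-1.23) / 7 = (+5.190) / 7 = +0.741 V.

+0.741 V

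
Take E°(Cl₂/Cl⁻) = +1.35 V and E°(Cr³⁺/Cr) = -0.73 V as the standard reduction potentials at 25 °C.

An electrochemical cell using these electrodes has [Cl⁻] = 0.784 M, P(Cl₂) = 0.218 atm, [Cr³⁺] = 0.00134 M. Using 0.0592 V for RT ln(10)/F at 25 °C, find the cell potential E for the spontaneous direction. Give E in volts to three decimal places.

+2.123 V

Cl₂/Cl⁻ is the cathode (higher E°), Cr³⁺/Cr the anode: E°cell = +1.35 − (-0.73) = +2.08 V, n = 6.
Overall: 3 Cl₂(g) + 2 Cr(s) → 6 Cl⁻(aq) + 2 Cr³⁺(aq)
Q = [Cl⁻]^6·[Cr³⁺]^2 / (P(Cl₂)^3); log Q = -4.395.
E = E° − (0.0592/n) log Q = +2.08 − (0.0592/6)(-4.395) = +2.123 V.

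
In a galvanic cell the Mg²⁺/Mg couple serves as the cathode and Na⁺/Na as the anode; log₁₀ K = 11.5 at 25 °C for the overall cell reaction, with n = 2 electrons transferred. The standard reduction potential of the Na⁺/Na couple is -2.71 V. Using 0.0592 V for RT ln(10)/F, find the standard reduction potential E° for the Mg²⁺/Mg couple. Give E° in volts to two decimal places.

E°cell = (0.0592/n)·log K = (0.0592/2)(11.5) = +0.340 V.
Since Mg²⁺/Mg is the cathode and Na⁺/Na the anode, E°cell = E°(Mg²⁺/Mg) − E°(Na⁺/Na).
So E°(Mg²⁺/Mg) = E°cell + E°(Na⁺/Na) = +0.340 + (-2.71) = -2.37 V.

-2.37 V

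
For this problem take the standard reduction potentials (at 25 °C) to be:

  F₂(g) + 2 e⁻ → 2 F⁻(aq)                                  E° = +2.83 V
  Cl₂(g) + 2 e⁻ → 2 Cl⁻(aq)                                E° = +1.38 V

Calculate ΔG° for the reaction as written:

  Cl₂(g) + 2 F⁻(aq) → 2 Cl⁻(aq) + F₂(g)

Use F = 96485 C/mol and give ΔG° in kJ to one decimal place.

As written, Cl₂/Cl⁻ is reduced (cathode) and F₂/F⁻ is oxidised (anode), so E°cell = (+1.38) − (+2.83) = -1.45 V.
Balancing electrons gives n = 2.
ΔG° = −nFE° = −(2)(96485)(-1.45) = 279,806 J = +279.8 kJ.

+279.8 kJ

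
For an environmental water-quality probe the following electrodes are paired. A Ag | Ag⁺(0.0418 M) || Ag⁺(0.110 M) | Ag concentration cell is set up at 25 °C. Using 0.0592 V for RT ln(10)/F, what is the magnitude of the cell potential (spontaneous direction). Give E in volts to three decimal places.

+0.025 V

For a concentration cell E°cell = 0. The 0.110 M side is the cathode (reduction is favoured where [Ag⁺] is higher).
With n = 1, E = −(0.0592/1) log([Ag⁺]ₐₙ/[Ag⁺]꜀ₐₜ) = −(0.0592/1) log(0.0418/0.11) = −(0.0592/1)(-0.420) = +0.025 V.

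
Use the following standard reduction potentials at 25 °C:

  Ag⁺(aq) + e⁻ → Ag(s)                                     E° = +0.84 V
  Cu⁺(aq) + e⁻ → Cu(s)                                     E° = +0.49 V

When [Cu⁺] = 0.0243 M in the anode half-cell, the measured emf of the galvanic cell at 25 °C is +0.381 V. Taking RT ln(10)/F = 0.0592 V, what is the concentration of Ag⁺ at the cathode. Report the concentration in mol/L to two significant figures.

Ag⁺/Ag is the cathode, Cu⁺/Cu the anode: E°cell = +0.35 V, n = 1.
Overall reaction: Ag⁺(aq) + Cu(s) → Ag(s) + Cu⁺(aq); Q = [Cu⁺]^1/[Ag⁺]^1.
From E = E° − (0.0592/n) log Q: log Q = (E° − E)·n/0.0592 = (+0.35 − (+0.381))·1/0.0592 = -0.5236.
So 1·log[Ag⁺] = 1·log(0.0243) − log Q = -1.6144 − (-0.5236) = -1.0908; [Ag⁺] = 10^(-1.0908) ≈ 0.081 M.

0.081 M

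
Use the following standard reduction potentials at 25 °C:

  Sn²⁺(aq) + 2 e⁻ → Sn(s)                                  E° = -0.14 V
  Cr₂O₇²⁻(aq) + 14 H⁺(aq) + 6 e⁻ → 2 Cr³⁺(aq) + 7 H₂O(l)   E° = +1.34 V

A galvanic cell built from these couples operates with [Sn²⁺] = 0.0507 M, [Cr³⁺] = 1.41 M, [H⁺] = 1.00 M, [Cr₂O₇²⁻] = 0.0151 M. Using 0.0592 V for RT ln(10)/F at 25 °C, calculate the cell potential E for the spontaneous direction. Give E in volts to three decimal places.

Cr₂O₇²⁻/Cr³⁺ is the cathode (higher E°), Sn²⁺/Sn the anode: E°cell = +1.34 − (-0.14) = +1.48 V, n = 6.
Overall: Cr₂O₇²⁻(aq) + 14 H⁺(aq) + 3 Sn(s) → 2 Cr³⁺(aq) + 7 H₂O(l) + 3 Sn²⁺(aq)
Q = [Cr³⁺]^2·[Sn²⁺]^3 / ([Cr₂O₇²⁻]·[H⁺]^14); log Q = -1.766.
E = E° − (0.0592/n) log Q = +1.48 − (0.0592/6)(-1.766) = +1.497 V.

+1.497 V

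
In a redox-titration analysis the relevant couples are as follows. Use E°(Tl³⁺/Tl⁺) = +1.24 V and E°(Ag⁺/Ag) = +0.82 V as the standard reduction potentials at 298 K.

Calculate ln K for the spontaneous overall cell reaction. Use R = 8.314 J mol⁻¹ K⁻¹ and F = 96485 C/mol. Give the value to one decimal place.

Cathode: Tl³⁺/Tl⁺; anode: Ag⁺/Ag. E°cell = (+1.24) − (+0.82) = +0.42 V, with n = 2.
ΔG° = −nFE° = −RT ln K, so ln K = nFE°/(RT) = (2)(96485)(+0.42) / ((8.314)(298)) = 32.712.

32.7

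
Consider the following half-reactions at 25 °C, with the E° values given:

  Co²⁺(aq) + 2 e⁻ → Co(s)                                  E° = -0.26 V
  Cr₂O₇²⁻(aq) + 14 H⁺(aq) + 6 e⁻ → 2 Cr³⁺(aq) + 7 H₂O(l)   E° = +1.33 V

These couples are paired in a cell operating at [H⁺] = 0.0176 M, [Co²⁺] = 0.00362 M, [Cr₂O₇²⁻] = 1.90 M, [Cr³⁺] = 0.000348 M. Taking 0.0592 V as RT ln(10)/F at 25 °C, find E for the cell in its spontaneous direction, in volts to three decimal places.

Cr₂O₇²⁻/Cr³⁺ is the cathode (higher E°), Co²⁺/Co the anode: E°cell = +1.33 − (-0.26) = +1.59 V, n = 6.
Overall: Cr₂O₇²⁻(aq) + 14 H⁺(aq) + 3 Co(s) → 2 Cr³⁺(aq) + 7 H₂O(l) + 3 Co²⁺(aq)
Q = [Cr³⁺]^2·[Co²⁺]^3 / ([Cr₂O₇²⁻]·[H⁺]^14); log Q = 10.043.
E = E° − (0.0592/n) log Q = +1.59 − (0.0592/6)(10.043) = +1.491 V.

+1.491 V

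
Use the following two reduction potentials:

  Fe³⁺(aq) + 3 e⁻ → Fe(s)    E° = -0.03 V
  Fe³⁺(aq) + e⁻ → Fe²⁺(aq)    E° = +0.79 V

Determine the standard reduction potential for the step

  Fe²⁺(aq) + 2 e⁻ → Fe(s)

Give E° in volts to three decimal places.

Sequential free energies add, so n₃E°₃ = n₁E°₁ + n₂E°₂.
With n₃ = 3, and the known step contributing 1×(+0.79) V, the unknown satisfies 2·E° = 3×(-0.03) − 1×(+0.79) = -0.880.
E° = -0.880 / 2 = -0.440 V.

-0.440 V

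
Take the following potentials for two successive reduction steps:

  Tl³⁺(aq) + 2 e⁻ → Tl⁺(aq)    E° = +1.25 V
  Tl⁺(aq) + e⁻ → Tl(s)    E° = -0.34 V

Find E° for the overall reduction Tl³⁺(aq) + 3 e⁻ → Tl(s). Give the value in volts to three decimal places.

+0.720 V

Standard free energies of sequential steps add: ΔG°₃ = ΔG°₁ + ΔG°₂, so n₃E°₃ = n₁E°₁ + n₂E°₂.
E°₃ = (2×+1.25 + 1×-0.34) / 3 = (+2.160) / 3 = +0.720 V.
Simply averaging or adding the two E° values would be wrong; the electron-weighted sum is required.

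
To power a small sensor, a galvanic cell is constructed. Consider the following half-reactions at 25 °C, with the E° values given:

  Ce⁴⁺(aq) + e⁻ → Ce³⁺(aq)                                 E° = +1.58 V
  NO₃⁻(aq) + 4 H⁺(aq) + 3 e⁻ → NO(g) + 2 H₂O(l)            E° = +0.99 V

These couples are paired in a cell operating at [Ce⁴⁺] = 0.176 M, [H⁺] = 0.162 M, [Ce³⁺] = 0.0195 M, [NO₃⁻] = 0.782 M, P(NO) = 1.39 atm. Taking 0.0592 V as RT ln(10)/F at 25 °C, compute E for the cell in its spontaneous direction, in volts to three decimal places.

Ce⁴⁺/Ce³⁺ is the cathode (higher E°), NO₃⁻/NO the anode: E°cell = +1.58 − (+0.99) = +0.59 V, n = 3.
Overall: 3 Ce⁴⁺(aq) + NO(g) + 2 H₂O(l) → 3 Ce³⁺(aq) + NO₃⁻(aq) + 4 H⁺(aq)
Q = [Ce³⁺]^3·[NO₃⁻]·[H⁺]^4 / ([Ce⁴⁺]^3·P(NO)); log Q = -6.278.
E = E° − (0.0592/n) log Q = +0.59 − (0.0592/3)(-6.278) = +0.714 V.

+0.714 V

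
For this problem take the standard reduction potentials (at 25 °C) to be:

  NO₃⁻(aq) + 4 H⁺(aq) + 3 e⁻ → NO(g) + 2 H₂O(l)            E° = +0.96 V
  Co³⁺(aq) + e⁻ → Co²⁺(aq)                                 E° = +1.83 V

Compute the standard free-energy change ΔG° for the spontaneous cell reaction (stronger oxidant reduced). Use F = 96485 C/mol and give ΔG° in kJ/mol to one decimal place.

-251.8 kJ/mol

Co³⁺/Co²⁺ (E° = +1.83 V) is the cathode; NO₃⁻/NO (E° = +0.96 V) is the anode, so E°cell = +0.87 V.
Balancing electrons gives n = 3 (lcm of 1 and 3).
ΔG° = −nFE° = −(3)(96485)(+0.87) = -251,826 J = -251.8 kJ/mol.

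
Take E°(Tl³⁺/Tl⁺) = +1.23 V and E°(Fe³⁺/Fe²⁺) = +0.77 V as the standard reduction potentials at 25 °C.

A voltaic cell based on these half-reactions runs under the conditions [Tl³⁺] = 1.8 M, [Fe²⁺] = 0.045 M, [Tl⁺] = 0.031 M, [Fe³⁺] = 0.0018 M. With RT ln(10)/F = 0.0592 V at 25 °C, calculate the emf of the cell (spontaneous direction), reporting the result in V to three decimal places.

Tl³⁺/Tl⁺ is the cathode (higher E°), Fe³⁺/Fe²⁺ the anode: E°cell = +1.23 − (+0.77) = +0.46 V, n = 2.
Overall: Tl³⁺(aq) + 2 Fe²⁺(aq) → Tl⁺(aq) + 2 Fe³⁺(aq)
Q = [Tl⁺]·[Fe³⁺]^2 / ([Tl³⁺]·[Fe²⁺]^2); log Q = -4.560.
E = E° − (0.0592/n) log Q = +0.46 − (0.0592/2)(-4.560) = +0.595 V.

+0.595 V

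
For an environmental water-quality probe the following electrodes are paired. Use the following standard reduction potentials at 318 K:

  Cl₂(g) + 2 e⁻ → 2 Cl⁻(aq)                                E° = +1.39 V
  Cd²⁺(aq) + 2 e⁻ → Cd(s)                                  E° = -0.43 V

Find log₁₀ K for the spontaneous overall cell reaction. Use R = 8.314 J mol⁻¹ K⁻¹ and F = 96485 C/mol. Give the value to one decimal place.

Cathode: Cl₂/Cl⁻; anode: Cd²⁺/Cd. E°cell = (+1.39) − (-0.43) = +1.82 V, with n = 2.
ΔG° = −nFE° = −RT ln K, so ln K = nFE°/(RT) = (2)(96485)(+1.82) / ((8.314)(318)) = 132.839.
log₁₀ K = 132.839 / ln 10 = 57.7.

57.7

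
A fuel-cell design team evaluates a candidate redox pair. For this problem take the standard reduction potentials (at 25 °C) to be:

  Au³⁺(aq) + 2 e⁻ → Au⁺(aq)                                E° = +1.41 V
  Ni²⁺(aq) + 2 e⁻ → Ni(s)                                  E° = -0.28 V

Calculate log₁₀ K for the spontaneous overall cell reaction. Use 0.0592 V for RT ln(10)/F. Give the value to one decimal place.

Cathode: Au³⁺/Au⁺; anode: Ni²⁺/Ni. E°cell = +1.69 V, n = 2.
log K = nE°cell / 0.0592 = (2)(+1.69) / 0.0592 = 57.1.

57.1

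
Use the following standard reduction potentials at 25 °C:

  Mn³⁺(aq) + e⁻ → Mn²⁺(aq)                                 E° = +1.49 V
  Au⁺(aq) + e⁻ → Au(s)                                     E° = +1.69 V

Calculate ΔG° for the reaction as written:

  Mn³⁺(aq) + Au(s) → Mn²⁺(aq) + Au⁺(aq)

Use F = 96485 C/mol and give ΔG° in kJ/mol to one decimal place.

+19.3 kJ/mol

As written, Mn³⁺/Mn²⁺ is reduced (cathode) and Au⁺/Au is oxidised (anode), so E°cell = (+1.49) − (+1.69) = -0.20 V.
Balancing electrons gives n = 1.
ΔG° = −nFE° = −(1)(96485)(-0.20) = 19,297 J = +19.3 kJ/mol.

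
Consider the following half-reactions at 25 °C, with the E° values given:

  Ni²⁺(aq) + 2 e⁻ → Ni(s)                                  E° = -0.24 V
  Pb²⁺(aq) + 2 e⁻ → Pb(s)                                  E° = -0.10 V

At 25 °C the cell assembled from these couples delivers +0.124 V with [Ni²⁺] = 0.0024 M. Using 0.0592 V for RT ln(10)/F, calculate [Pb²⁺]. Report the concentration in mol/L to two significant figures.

0.00069 M

Pb²⁺/Pb is the cathode, Ni²⁺/Ni the anode: E°cell = +0.14 V, n = 2.
Overall reaction: Pb²⁺(aq) + Ni(s) → Pb(s) + Ni²⁺(aq); Q = [Ni²⁺]^1/[Pb²⁺]^1.
From E = E° − (0.0592/n) log Q: log Q = (E° − E)·n/0.0592 = (+0.14 − (+0.124))·2/0.0592 = 0.5405.
So 1·log[Pb²⁺] = 1·log(0.0024) − log Q = -2.6198 − (0.5405) = -3.1603; [Pb²⁺] = 10^(-3.1603) ≈ 0.00069 M.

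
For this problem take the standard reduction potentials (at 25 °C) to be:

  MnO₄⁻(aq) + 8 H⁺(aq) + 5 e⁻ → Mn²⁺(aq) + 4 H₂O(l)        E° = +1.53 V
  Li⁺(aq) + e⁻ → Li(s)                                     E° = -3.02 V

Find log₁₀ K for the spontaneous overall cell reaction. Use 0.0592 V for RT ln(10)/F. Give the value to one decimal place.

Cathode: MnO₄⁻/Mn²⁺; anode: Li⁺/Li. E°cell = +4.55 V, n = 5.
log K = nE°cell / 0.0592 = (5)(+4.55) / 0.0592 = 384.3.

384.3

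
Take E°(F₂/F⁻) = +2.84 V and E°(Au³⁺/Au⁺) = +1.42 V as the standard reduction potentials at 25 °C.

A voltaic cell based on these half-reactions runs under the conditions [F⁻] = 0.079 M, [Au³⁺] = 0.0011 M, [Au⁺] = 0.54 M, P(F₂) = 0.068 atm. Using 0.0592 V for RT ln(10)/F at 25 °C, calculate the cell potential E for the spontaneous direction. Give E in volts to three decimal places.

F₂/F⁻ is the cathode (higher E°), Au³⁺/Au⁺ the anode: E°cell = +2.84 − (+1.42) = +1.42 V, n = 2.
Overall: F₂(g) + Au⁺(aq) → 2 F⁻(aq) + Au³⁺(aq)
Q = [F⁻]^2·[Au³⁺] / (P(F₂)·[Au⁺]); log Q = -3.728.
E = E° − (0.0592/n) log Q = +1.42 − (0.0592/2)(-3.728) = +1.530 V.

+1.530 V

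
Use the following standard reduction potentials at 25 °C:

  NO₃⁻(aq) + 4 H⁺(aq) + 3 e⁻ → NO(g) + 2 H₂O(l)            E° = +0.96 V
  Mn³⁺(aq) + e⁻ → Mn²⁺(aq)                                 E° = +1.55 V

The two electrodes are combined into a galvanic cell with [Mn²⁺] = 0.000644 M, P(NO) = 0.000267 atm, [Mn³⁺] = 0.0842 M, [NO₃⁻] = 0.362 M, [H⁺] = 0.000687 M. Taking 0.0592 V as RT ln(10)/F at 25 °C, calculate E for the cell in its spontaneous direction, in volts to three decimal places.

+0.903 V

Mn³⁺/Mn²⁺ is the cathode (higher E°), NO₃⁻/NO the anode: E°cell = +1.55 − (+0.96) = +0.59 V, n = 3.
Overall: 3 Mn³⁺(aq) + NO(g) + 2 H₂O(l) → 3 Mn²⁺(aq) + NO₃⁻(aq) + 4 H⁺(aq)
Q = [Mn²⁺]^3·[NO₃⁻]·[H⁺]^4 / ([Mn³⁺]^3·P(NO)); log Q = -15.869.
E = E° − (0.0592/n) log Q = +0.59 − (0.0592/3)(-15.869) = +0.903 V.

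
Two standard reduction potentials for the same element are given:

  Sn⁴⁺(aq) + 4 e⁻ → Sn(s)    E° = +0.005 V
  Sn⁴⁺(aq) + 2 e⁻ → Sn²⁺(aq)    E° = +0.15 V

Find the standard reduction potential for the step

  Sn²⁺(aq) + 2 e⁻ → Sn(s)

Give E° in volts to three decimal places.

-0.140 V

Sequential free energies add, so n₃E°₃ = n₁E°₁ + n₂E°₂.
With n₃ = 4, and the known step contributing 2×(+0.15) V, the unknown satisfies 2·E° = 4×(+0.005) − 2×(+0.15) = -0.280.
E° = -0.280 / 2 = -0.140 V.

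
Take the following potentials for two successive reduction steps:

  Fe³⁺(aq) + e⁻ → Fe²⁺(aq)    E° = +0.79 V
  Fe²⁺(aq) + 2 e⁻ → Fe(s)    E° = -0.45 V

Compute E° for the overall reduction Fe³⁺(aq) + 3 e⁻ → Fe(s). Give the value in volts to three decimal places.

Since ΔG° = −nFE° is additive over sequential reductions, n₃E°₃ = n₁E°₁ + n₂E°₂.
E°₃ = (1×+0.79 + 2×-0.45) / 3 = (-0.110) / 3 = -0.037 V.

-0.037 V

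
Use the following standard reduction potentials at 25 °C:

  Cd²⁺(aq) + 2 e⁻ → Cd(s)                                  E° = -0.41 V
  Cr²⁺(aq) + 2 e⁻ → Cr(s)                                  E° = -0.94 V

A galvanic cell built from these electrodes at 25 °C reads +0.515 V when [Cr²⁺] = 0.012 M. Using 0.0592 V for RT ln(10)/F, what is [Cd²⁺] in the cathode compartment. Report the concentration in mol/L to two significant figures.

0.0037 M

Cd²⁺/Cd is the cathode, Cr²⁺/Cr the anode: E°cell = +0.53 V, n = 2.
Overall reaction: Cd²⁺(aq) + Cr(s) → Cd(s) + Cr²⁺(aq); Q = [Cr²⁺]^1/[Cd²⁺]^1.
From E = E° − (0.0592/n) log Q: log Q = (E° − E)·n/0.0592 = (+0.53 − (+0.515))·2/0.0592 = 0.5068.
So 1·log[Cd²⁺] = 1·log(0.012) − log Q = -1.9208 − (0.5068) = -2.4276; [Cd²⁺] = 10^(-2.4276) ≈ 0.0037 M.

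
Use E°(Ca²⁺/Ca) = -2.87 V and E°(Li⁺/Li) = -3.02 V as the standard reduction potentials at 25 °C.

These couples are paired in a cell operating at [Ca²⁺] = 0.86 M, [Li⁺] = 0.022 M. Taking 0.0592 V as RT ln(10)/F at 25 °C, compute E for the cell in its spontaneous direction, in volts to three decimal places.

+0.246 V

Ca²⁺/Ca is the cathode (higher E°), Li⁺/Li the anode: E°cell = -2.87 − (-3.02) = +0.15 V, n = 2.
Overall: Ca²⁺(aq) + 2 Li(s) → Ca(s) + 2 Li⁺(aq)
Q = [Li⁺]^2 / ([Ca²⁺]); log Q = -3.250.
E = E° − (0.0592/n) log Q = +0.15 − (0.0592/2)(-3.250) = +0.246 V.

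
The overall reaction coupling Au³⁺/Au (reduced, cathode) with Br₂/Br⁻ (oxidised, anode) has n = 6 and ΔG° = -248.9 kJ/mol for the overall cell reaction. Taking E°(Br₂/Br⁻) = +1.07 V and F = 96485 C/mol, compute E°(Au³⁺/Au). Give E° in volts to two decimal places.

E°cell = −ΔG°/(nF) = −(-248.9×10³)/((6)(96485)) = +0.430 V.
Since Au³⁺/Au is the cathode and Br₂/Br⁻ the anode, E°cell = E°(Au³⁺/Au) − E°(Br₂/Br⁻).
So E°(Au³⁺/Au) = E°cell + E°(Br₂/Br⁻) = +0.430 + (+1.07) = +1.50 V.

+1.50 V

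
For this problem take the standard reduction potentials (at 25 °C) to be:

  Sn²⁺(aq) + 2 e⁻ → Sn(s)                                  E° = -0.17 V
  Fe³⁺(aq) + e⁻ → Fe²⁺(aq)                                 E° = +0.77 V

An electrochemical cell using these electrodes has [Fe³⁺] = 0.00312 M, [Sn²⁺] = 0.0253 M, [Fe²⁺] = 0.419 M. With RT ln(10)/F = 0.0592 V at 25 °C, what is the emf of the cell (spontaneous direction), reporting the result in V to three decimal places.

+0.861 V

Fe³⁺/Fe²⁺ is the cathode (higher E°), Sn²⁺/Sn the anode: E°cell = +0.77 − (-0.17) = +0.94 V, n = 2.
Overall: 2 Fe³⁺(aq) + Sn(s) → 2 Fe²⁺(aq) + Sn²⁺(aq)
Q = [Fe²⁺]^2·[Sn²⁺] / ([Fe³⁺]^2); log Q = 2.659.
E = E° − (0.0592/n) log Q = +0.94 − (0.0592/2)(2.659) = +0.861 V.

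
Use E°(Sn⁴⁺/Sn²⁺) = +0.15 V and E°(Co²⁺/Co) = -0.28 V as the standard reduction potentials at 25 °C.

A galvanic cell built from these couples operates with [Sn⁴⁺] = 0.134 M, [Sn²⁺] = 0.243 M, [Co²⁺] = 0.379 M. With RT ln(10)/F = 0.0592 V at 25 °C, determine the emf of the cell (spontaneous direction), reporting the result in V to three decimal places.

+0.435 V

Sn⁴⁺/Sn²⁺ is the cathode (higher E°), Co²⁺/Co the anode: E°cell = +0.15 − (-0.28) = +0.43 V, n = 2.
Overall: Sn⁴⁺(aq) + Co(s) → Sn²⁺(aq) + Co²⁺(aq)
Q = [Sn²⁺]·[Co²⁺] / ([Sn⁴⁺]); log Q = -0.163.
E = E° − (0.0592/n) log Q = +0.43 − (0.0592/2)(-0.163) = +0.435 V.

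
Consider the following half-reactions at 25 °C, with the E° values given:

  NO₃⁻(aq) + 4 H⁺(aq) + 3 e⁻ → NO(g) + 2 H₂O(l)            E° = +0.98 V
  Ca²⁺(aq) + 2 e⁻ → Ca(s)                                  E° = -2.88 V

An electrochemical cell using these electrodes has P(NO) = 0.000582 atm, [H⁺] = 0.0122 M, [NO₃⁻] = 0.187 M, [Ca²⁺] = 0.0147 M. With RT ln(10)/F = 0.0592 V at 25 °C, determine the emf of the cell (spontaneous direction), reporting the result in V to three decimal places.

NO₃⁻/NO is the cathode (higher E°), Ca²⁺/Ca the anode: E°cell = +0.98 − (-2.88) = +3.86 V, n = 6.
Overall: 2 NO₃⁻(aq) + 8 H⁺(aq) + 3 Ca(s) → 2 NO(g) + 4 H₂O(l) + 3 Ca²⁺(aq)
Q = P(NO)^2·[Ca²⁺]^3 / ([NO₃⁻]^2·[H⁺]^8); log Q = 4.797.
E = E° − (0.0592/n) log Q = +3.86 − (0.0592/6)(4.797) = +3.813 V.

+3.813 V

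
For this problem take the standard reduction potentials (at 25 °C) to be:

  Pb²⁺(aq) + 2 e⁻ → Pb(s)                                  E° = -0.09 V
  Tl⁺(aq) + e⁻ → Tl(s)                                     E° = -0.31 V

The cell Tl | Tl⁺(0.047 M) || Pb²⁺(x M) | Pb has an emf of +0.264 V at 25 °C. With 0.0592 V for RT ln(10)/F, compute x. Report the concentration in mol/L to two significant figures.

0.068 M

Pb²⁺/Pb is the cathode, Tl⁺/Tl the anode: E°cell = +0.22 V, n = 2.
Overall reaction: Pb²⁺(aq) + 2 Tl(s) → Pb(s) + 2 Tl⁺(aq); Q = [Tl⁺]^2/[Pb²⁺]^1.
From E = E° − (0.0592/n) log Q: log Q = (E° − E)·n/0.0592 = (+0.22 − (+0.264))·2/0.0592 = -1.4865.
So 1·log[Pb²⁺] = 2·log(0.047) − log Q = -2.6558 − (-1.4865) = -1.1693; [Pb²⁺] = 10^(-1.1693) ≈ 0.068 M.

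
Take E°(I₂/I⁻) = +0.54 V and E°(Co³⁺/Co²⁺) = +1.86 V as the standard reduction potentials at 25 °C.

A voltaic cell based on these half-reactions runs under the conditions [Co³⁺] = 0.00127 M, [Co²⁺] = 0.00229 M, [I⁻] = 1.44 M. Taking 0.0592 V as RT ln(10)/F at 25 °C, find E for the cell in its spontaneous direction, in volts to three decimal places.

+1.314 V

Co³⁺/Co²⁺ is the cathode (higher E°), I₂/I⁻ the anode: E°cell = +1.86 − (+0.54) = +1.32 V, n = 2.
Overall: 2 Co³⁺(aq) + 2 I⁻(aq) → 2 Co²⁺(aq) + I₂(s)
Q = [Co²⁺]^2 / ([Co³⁺]^2·[I⁻]^2); log Q = 0.195.
E = E° − (0.0592/n) log Q = +1.32 − (0.0592/2)(0.195) = +1.314 V.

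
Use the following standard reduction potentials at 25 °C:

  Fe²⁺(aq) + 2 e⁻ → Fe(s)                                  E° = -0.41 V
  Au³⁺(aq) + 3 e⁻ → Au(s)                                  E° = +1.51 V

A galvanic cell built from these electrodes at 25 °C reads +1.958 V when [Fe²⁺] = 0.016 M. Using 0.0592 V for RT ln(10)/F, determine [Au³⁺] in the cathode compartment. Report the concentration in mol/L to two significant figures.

Au³⁺/Au is the cathode, Fe²⁺/Fe the anode: E°cell = +1.92 V, n = 6.
Overall reaction: 2 Au³⁺(aq) + 3 Fe(s) → 2 Au(s) + 3 Fe²⁺(aq); Q = [Fe²⁺]^3/[Au³⁺]^2.
From E = E° − (0.0592/n) log Q: log Q = (E° − E)·n/0.0592 = (+1.92 − (+1.958))·6/0.0592 = -3.8514.
So 2·log[Au³⁺] = 3·log(0.016) − log Q = -5.3876 − (-3.8514) = -1.5362; log[Au³⁺] = -1.5362 / 2 = -0.7681; [Au³⁺] = 10^(-0.7681) ≈ 0.17 M.

0.17 M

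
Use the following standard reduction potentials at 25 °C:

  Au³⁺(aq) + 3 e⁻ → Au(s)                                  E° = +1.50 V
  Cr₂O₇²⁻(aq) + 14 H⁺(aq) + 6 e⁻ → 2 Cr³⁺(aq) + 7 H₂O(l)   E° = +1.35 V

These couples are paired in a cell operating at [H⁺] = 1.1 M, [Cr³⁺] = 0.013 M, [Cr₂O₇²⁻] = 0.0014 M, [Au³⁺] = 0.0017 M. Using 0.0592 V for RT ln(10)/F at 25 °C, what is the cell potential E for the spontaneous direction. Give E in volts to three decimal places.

Au³⁺/Au is the cathode (higher E°), Cr₂O₇²⁻/Cr³⁺ the anode: E°cell = +1.50 − (+1.35) = +0.15 V, n = 6.
Overall: 2 Au³⁺(aq) + 2 Cr³⁺(aq) + 7 H₂O(l) → 2 Au(s) + Cr₂O₇²⁻(aq) + 14 H⁺(aq)
Q = [Cr₂O₇²⁻]·[H⁺]^14 / ([Au³⁺]^2·[Cr³⁺]^2); log Q = 7.037.
E = E° − (0.0592/n) log Q = +0.15 − (0.0592/6)(7.037) = +0.081 V.

+0.081 V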